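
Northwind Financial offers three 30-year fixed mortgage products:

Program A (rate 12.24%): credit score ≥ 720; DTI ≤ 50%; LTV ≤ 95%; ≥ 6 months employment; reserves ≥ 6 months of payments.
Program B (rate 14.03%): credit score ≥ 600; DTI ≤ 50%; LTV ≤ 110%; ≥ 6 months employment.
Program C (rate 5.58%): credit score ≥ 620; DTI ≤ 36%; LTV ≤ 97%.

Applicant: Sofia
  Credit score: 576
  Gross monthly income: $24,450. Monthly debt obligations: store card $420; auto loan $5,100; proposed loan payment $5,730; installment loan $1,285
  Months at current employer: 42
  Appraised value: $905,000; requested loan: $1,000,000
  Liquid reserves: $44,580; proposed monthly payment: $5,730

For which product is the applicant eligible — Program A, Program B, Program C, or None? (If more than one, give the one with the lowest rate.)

Total debts = (420 + 5,100 + 5,730 + 1,285) = 12,535; DTI = 12,535/24,450 = 51.3%.
LTV = 1,000,000/905,000 = 110.5%.
Reserves = 44,580/5,730 = 7.8 months.
Program A: score 576 < 720; DTI 51.3% > 50%; LTV 110.5% > 95%; employment 42 ≥ 6 mo; reserves 7.8 ≥ 6 mo → does not qualify.
Program B: score 576 < 600; DTI 51.3% > 50%; LTV 110.5% > 110%; employment 42 ≥ 6 mo → does not qualify.
Program C: score 576 < 620; DTI 51.3% > 36%; LTV 110.5% > 97% → does not qualify.

None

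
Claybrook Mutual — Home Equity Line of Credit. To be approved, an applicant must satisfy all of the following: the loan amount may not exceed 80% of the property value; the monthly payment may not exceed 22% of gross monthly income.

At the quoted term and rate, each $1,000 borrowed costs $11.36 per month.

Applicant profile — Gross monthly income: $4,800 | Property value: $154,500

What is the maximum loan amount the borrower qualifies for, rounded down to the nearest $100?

Payment cap: 22% × $4,800 = $1,056/month.
At $11.36 per $1,000, that supports 1,056/11.36 × 1,000 ≈ $92,957 → $92,900.
LTV cap: 80% × $154,500 = $123,600 → $123,600.
Binding constraint: payment-to-income.

$92,900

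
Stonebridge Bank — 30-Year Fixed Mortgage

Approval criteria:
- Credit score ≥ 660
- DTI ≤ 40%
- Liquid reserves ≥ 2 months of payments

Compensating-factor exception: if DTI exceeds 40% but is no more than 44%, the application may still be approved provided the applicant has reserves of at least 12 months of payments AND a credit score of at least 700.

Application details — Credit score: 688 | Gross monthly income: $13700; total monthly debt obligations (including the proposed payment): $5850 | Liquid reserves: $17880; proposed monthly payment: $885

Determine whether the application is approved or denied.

Denied

Credit score 688 ≥ 660 (meets base)
DTI: 5,850 ÷ 13,700 = 42.7%, over the 40% base limit.
Liquid reserves cover 17,880/885 = 20.2 months — ≥ 2 required
DTI 42.7% is within the 40%–44% exception band; checking compensating factors.
Override check — reserves: 20.2 mo (ok); score: 688 (below 700).
Override conditions not both satisfied; exception does not apply.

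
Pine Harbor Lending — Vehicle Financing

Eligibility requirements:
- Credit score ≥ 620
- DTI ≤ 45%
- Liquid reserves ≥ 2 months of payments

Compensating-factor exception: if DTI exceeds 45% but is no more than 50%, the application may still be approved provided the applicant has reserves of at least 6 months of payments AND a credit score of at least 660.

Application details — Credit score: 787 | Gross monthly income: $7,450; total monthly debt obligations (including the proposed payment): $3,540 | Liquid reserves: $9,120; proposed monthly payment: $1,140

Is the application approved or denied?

Approved

Credit score 787 ≥ 620 (meets base)
DTI: 3,540 ÷ 7,450 = 47.5%, over the 45% base limit.
Liquid reserves cover 9,120/1,140 = 8.0 months — ≥ 2 required
47.5% falls in the override range (45%–50%), so the compensating-factor test applies.
Reserves 8.0 ≥ 6 months; credit score 787 ≥ 660.
Both override conditions satisfied; DTI exception granted.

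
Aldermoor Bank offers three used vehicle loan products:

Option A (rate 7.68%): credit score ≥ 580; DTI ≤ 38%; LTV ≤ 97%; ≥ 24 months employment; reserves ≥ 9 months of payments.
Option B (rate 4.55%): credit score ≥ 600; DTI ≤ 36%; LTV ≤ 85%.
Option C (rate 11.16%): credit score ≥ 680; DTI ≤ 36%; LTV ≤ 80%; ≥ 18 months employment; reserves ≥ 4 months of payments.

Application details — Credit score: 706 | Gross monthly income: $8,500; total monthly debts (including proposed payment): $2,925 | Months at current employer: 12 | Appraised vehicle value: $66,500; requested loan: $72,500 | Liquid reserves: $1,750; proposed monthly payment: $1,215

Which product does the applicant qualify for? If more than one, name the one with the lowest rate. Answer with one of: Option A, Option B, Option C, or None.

DTI = 2,925/8,500 = 34.4%.
LTV = 72,500/66,500 = 109%.
Reserves = 1,750/1,215 = 1.4 months.
Option A: score 706 ≥ 580; DTI 34.4% ≤ 38%; LTV 109% > 97%; employment 12 < 24 mo; reserves 1.4 < 9 mo → does not qualify.
Option B: score 706 ≥ 600; DTI 34.4% ≤ 36%; LTV 109% > 85% → does not qualify.
Option C: score 706 ≥ 680; DTI 34.4% ≤ 36%; LTV 109% > 80%; employment 12 < 18 mo; reserves 1.4 < 4 mo → does not qualify.

None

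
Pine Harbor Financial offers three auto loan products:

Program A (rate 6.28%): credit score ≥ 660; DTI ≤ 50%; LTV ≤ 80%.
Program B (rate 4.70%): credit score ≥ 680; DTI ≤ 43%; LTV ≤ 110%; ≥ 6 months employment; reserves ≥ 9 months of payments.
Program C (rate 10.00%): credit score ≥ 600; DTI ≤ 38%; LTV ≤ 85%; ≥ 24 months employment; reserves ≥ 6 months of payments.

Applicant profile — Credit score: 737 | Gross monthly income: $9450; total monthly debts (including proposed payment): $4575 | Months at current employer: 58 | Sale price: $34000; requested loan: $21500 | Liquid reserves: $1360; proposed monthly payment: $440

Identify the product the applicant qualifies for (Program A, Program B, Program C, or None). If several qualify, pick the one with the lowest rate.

DTI = 4,575/9,450 = 48.4%.
LTV = 21,500/34,000 = 63.2%.
Reserves = 1,360/440 = 3.1 months.
Program A: score 737 ≥ 660; DTI 48.4% ≤ 50%; LTV 63.2% ≤ 80% → qualifies.
Program B: score 737 ≥ 680; DTI 48.4% > 43%; LTV 63.2% ≤ 110%; employment 58 ≥ 6 mo; reserves 3.1 < 9 mo → does not qualify.
Program C: score 737 ≥ 600; DTI 48.4% > 38%; LTV 63.2% ≤ 85%; employment 58 ≥ 24 mo; reserves 3.1 < 6 mo → does not qualify.

Program A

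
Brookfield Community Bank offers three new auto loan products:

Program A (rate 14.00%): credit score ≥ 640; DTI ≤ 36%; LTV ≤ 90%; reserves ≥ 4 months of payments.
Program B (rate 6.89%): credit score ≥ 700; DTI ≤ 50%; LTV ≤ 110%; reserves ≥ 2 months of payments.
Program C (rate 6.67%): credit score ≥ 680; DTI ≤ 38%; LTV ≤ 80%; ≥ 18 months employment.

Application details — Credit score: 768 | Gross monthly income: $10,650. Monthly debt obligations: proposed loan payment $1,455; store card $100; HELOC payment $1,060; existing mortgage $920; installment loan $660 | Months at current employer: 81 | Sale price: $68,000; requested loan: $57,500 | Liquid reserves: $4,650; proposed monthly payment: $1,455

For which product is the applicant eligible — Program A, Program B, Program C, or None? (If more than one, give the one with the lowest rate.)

Total debts = (1,455 + 100 + 1,060 + 920 + 660) = 4,195; DTI = 4,195/10,650 = 39.4%.
LTV = 57,500/68,000 = 84.6%.
Reserves = 4,650/1,455 = 3.2 months.
Program A: score 768 ≥ 640; DTI 39.4% > 36%; LTV 84.6% ≤ 90%; reserves 3.2 < 4 mo → does not qualify.
Program B: score 768 ≥ 700; DTI 39.4% ≤ 50%; LTV 84.6% ≤ 110%; reserves 3.2 ≥ 2 mo → qualifies.
Program C: score 768 ≥ 680; DTI 39.4% > 38%; LTV 84.6% > 80%; employment 81 ≥ 18 mo → does not qualify.

Program B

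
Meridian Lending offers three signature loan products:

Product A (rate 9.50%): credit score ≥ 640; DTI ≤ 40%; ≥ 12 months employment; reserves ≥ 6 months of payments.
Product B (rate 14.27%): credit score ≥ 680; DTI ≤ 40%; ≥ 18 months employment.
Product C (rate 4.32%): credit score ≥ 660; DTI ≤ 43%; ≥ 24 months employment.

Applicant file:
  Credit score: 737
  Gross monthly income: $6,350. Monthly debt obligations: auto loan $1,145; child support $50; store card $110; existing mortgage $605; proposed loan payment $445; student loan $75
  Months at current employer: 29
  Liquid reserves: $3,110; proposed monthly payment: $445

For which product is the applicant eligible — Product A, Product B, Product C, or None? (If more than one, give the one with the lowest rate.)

Product C

Total debts = (1,145 + 50 + 110 + 605 + 445 + 75) = 2,430; DTI = 2,430/6,350 = 38.3%.
Reserves = 3,110/445 = 7.0 months.
Product A: score 737 ≥ 640; DTI 38.3% ≤ 40%; employment 29 ≥ 12 mo; reserves 7.0 ≥ 6 mo → qualifies.
Product B: score 737 ≥ 680; DTI 38.3% ≤ 40%; employment 29 ≥ 18 mo → qualifies.
Product C: score 737 ≥ 660; DTI 38.3% ≤ 43%; employment 29 ≥ 24 mo → qualifies.
Qualifying: Product A, Product B, Product C. Lowest rate is 4.32% → Product C.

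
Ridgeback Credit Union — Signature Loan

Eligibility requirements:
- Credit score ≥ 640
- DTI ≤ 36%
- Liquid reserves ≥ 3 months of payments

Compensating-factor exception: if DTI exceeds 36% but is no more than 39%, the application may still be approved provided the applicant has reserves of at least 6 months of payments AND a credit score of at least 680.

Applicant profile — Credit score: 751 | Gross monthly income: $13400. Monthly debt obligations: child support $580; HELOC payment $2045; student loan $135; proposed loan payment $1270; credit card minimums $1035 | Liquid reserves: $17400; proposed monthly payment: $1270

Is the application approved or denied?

Approved

Credit score 751 ≥ 640 (meets base)
Total debts = (580 + 2,045 + 135 + 1,270 + 1,035) = 5,065. DTI = 5,065/13,400 = 37.8% > 36% — standard DTI limit exceeded.
Reserves: 17,400 ÷ 1,270 = 13.7 months (meets 3-month minimum)
37.8% falls in the override range (36%–39%), so the compensating-factor test applies.
Reserves 13.7 ≥ 6 months; credit score 751 ≥ 680.
Both override conditions satisfied; DTI exception granted.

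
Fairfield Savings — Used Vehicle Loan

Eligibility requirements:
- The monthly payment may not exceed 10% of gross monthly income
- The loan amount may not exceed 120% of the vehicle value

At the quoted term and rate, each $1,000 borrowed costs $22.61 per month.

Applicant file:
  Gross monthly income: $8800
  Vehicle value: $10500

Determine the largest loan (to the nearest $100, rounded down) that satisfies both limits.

Payment cap: 10% × $8,800 = $880/month.
At $22.61 per $1,000, that supports 880/22.61 × 1,000 ≈ $38,920 → $38,900.
LTV cap: 120% × $10,500 = $12,600 → $12,600.
Binding constraint: loan-to-value.

$12,600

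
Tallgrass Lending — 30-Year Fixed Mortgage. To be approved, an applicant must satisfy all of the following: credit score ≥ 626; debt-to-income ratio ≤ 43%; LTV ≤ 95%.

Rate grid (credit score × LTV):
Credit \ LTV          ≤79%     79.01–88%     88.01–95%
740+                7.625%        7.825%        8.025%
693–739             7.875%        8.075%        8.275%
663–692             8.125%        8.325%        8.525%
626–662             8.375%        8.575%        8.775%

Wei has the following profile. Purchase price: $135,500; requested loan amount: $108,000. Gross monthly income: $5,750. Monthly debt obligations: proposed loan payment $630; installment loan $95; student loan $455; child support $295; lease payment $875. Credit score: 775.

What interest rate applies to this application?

Credit score 775 ≥ 626; Total monthly debts = (630 + 95 + 455 + 295 + 875) = 2,350. DTI: 2,350 ÷ 5,750 = 40.9%, within the 43% cap
Loan-to-value = 108,000/135,500 = 79.7% — pass (95% max)
Row: 775 falls in 740+. Column: 79.7% falls in 79.01–88%. Rate = 7.825%.

7.825%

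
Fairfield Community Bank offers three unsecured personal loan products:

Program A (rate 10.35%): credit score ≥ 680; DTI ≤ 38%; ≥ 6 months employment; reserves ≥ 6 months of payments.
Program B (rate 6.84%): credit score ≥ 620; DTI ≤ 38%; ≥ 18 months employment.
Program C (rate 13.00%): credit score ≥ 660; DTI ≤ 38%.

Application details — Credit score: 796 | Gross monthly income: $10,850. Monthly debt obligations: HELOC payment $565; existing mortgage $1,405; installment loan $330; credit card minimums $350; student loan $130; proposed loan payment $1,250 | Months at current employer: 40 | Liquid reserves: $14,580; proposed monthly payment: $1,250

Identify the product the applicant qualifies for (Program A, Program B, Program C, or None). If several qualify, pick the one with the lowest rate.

Total debts = (565 + 1,405 + 330 + 350 + 130 + 1,250) = 4,030; DTI = 4,030/10,850 = 37.1%.
Reserves = 14,580/1,250 = 11.7 months.
Program A: score 796 ≥ 680; DTI 37.1% ≤ 38%; employment 40 ≥ 6 mo; reserves 11.7 ≥ 6 mo → qualifies.
Program B: score 796 ≥ 620; DTI 37.1% ≤ 38%; employment 40 ≥ 18 mo → qualifies.
Program C: score 796 ≥ 660; DTI 37.1% ≤ 38% → qualifies.
Qualifying: Program A, Program B, Program C. Lowest rate is 6.84% → Program B.

Program B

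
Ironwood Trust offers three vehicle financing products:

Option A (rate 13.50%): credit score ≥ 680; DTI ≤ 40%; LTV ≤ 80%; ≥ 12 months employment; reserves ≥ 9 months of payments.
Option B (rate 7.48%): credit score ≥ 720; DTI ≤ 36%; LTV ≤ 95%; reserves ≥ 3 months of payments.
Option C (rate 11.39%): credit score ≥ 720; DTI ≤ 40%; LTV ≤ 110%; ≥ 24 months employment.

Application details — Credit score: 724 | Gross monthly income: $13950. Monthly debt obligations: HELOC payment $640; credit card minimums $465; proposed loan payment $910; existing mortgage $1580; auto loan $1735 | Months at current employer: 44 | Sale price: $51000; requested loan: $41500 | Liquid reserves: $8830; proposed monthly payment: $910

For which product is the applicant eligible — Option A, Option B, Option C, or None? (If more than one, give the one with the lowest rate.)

Option C

Total debts = (640 + 465 + 910 + 1,580 + 1,735) = 5,330; DTI = 5,330/13,950 = 38.2%.
LTV = 41,500/51,000 = 81.4%.
Reserves = 8,830/910 = 9.7 months.
Option A: score 724 ≥ 680; DTI 38.2% ≤ 40%; LTV 81.4% > 80%; employment 44 ≥ 12 mo; reserves 9.7 ≥ 9 mo → does not qualify.
Option B: score 724 ≥ 720; DTI 38.2% > 36%; LTV 81.4% ≤ 95%; reserves 9.7 ≥ 3 mo → does not qualify.
Option C: score 724 ≥ 720; DTI 38.2% ≤ 40%; LTV 81.4% ≤ 110%; employment 44 ≥ 24 mo → qualifies.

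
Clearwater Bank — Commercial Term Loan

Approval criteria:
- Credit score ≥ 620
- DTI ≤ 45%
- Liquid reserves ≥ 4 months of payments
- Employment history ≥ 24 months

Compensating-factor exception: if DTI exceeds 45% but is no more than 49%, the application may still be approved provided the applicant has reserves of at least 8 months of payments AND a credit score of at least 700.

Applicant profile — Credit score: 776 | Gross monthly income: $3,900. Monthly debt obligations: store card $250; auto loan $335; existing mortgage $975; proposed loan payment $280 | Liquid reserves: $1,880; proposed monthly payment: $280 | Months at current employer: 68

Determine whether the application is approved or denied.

Denied

Credit score 776 ≥ 620 (meets base)
Total debts = (250 + 335 + 975 + 280) = 1,840. DTI: 1,840 ÷ 3,900 = 47.2%, over the 45% base limit.
Reserves: 1,880 ÷ 280 = 6.7 months (meets 4-month minimum)
Employment 68 ≥ 24 months
DTI 47.2% is within the 45%–49% exception band; checking compensating factors.
Override check — reserves: 6.7 mo (short of 8); score: 776 (ok).
Compensating-factor requirement not fully met.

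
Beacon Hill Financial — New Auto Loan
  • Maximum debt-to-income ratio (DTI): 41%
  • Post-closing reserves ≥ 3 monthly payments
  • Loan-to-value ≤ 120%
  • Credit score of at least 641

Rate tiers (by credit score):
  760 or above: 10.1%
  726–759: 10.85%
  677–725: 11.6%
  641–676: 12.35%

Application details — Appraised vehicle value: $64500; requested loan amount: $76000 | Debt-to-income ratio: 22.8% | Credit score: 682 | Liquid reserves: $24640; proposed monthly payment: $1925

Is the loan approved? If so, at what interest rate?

Credit score 682 ≥ 641 (meets minimum)
Reserves: 24,640 ÷ 1,925 = 12.8 months (meets 3-month minimum)
LTV: 76,000 ÷ 64,500 = 117.8%, within 120% cap
DTI 22.8% is within the 41% limit
All requirements met. Score 682 falls in the 677–725 tier → 11.6%.

Approved at 11.6%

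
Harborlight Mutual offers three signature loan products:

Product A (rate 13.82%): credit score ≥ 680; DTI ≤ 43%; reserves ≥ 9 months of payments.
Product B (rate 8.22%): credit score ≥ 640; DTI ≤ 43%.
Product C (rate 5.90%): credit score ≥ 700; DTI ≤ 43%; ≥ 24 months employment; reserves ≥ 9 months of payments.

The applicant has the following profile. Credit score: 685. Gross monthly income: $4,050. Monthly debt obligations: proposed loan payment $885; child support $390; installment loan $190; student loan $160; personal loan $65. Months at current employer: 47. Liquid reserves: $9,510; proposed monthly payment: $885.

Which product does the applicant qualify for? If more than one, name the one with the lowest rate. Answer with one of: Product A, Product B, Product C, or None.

Product B

Total debts = (885 + 390 + 190 + 160 + 65) = 1,690; DTI = 1,690/4,050 = 41.7%.
Reserves = 9,510/885 = 10.7 months.
Product A: score 685 ≥ 680; DTI 41.7% ≤ 43%; reserves 10.7 ≥ 9 mo → qualifies.
Product B: score 685 ≥ 640; DTI 41.7% ≤ 43% → qualifies.
Product C: score 685 < 700; DTI 41.7% ≤ 43%; employment 47 ≥ 24 mo; reserves 10.7 ≥ 9 mo → does not qualify.
Qualifying: Product A, Product B. Lowest rate is 8.22% → Product B.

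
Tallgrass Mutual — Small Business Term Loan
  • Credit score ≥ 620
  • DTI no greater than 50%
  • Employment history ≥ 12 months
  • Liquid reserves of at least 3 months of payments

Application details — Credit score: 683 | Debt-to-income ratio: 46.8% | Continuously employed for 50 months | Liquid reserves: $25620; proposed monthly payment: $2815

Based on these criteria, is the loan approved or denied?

Approved

Credit score 683 ≥ 620 (meets)
Debt-to-income 46.8% vs 50% cap — pass
Employment 50 ≥ 12 months
Reserves = 25,620/2,815 = 9.1 months ≥ 3
All criteria satisfied.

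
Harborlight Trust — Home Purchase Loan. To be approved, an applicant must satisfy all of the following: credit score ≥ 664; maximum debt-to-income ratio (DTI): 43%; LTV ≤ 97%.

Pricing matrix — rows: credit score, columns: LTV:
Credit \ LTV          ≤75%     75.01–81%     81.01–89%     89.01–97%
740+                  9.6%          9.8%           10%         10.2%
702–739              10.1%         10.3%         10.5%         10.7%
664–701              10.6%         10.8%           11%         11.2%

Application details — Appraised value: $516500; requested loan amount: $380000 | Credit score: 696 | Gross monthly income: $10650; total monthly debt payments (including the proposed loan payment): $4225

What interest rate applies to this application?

Credit score 696 ≥ 664; DTI = 4,225/10,650 = 39.7% ≤ 43%
LTV: 380,000 ÷ 516,500 = 73.6%, within 97% cap
Row: 696 falls in 664–701. Column: 73.6% falls in ≤75%. Rate = 10.6%.

10.6%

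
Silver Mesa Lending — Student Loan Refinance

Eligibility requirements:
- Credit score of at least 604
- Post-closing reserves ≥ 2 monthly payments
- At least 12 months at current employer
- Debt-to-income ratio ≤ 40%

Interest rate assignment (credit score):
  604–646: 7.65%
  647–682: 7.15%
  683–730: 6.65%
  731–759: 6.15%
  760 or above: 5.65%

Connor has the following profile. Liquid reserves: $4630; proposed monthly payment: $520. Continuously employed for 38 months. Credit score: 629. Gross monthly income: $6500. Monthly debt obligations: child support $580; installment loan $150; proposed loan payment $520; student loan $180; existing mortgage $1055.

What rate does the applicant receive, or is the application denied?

Credit score 629 ≥ 604 (meets minimum)
Employment 38 ≥ 12 months
Total monthly debts = (580 + 150 + 520 + 180 + 1,055) = 2,485. DTI = 2,485/6,500 = 38.2% ≤ 40%
Reserves = 4,630/520 = 8.9 months ≥ 2
All requirements met. Score 629 falls in the 604–646 tier → 7.65%.

Approved at 7.65%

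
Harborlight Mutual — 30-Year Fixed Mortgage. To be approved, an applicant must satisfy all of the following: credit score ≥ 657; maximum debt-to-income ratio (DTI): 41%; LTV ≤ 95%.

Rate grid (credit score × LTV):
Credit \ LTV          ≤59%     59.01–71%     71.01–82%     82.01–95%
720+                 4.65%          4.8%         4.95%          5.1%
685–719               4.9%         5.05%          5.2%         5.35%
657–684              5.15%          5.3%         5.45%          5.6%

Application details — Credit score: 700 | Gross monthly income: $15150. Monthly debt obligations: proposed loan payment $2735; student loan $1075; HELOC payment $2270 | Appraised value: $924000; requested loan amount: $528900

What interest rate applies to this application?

Credit score 700 ≥ 657; Total monthly debts = (2,735 + 1,075 + 2,270) = 6,080. DTI = 6,080/15,150 = 40.1% ≤ 41%
LTV: 528,900 ÷ 924,000 = 57.2%, within 95% cap
Score 700 is in the 685–719 band; LTV 57.2% is in the ≤59% band → 4.9%.

4.9%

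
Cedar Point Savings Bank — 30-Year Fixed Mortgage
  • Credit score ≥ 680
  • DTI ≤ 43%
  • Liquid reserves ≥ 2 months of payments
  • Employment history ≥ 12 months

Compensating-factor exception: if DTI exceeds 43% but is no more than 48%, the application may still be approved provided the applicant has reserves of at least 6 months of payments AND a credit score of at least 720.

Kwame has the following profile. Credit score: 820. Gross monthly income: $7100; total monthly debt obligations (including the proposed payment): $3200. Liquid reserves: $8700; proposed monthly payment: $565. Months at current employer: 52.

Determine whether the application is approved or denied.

Credit score 820 ≥ 680 (meets base)
DTI = 3,200/7,100 = 45.1% > 43% — standard DTI limit exceeded.
Liquid reserves cover 8,700/565 = 15.4 months — ≥ 2 required
Employment 52 ≥ 12 months
DTI 45.1% is within the 43%–48% exception band; checking compensating factors.
Reserves 15.4 ≥ 6 months; credit score 820 ≥ 720.
Both override conditions satisfied; DTI exception granted.

Approved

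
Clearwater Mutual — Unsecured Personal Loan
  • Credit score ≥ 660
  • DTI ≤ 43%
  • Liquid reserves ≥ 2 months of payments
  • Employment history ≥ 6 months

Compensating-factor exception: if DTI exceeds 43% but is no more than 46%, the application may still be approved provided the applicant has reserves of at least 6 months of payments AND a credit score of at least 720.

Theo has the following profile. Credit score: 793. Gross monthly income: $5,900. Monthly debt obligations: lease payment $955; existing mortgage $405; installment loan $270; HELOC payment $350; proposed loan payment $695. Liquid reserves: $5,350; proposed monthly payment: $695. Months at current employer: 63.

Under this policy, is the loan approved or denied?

Credit score 793 ≥ 660 (meets base)
Total debts = (955 + 405 + 270 + 350 + 695) = 2,675. DTI = 2,675/5,900 = 45.3% > 43% — standard DTI limit exceeded.
Reserves: 5,350 ÷ 695 = 7.7 months (meets 2-month minimum)
Employment 63 ≥ 6 months
DTI 45.3% is within the 43%–46% exception band; checking compensating factors.
Reserves 7.7 ≥ 6 months; credit score 793 ≥ 720.
Both override conditions satisfied; DTI exception granted.

Approved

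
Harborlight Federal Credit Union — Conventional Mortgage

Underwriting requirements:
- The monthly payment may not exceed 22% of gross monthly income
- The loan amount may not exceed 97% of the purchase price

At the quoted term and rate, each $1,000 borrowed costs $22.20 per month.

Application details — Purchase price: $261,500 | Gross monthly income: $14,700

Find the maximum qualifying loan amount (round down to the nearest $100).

Payment cap: 22% × $14,700 = $3,234/month.
At $22.20 per $1,000, that supports 3,234/22.20 × 1,000 ≈ $145,675 → $145,600.
LTV cap: 97% × $261,500 = $253,655 → $253,600.
Binding constraint: payment-to-income.

$145,600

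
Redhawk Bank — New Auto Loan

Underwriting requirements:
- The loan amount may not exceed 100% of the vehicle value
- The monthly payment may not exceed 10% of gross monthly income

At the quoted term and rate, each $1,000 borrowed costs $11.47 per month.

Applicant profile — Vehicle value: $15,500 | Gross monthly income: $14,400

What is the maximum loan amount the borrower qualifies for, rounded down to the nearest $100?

$15,500

Payment cap: 10% × $14,400 = $1,440/month.
At $11.47 per $1,000, that supports 1,440/11.47 × 1,000 ≈ $125,544 → $125,500.
LTV cap: 100% × $15,500 = $15,500 → $15,500.
Binding constraint: loan-to-value.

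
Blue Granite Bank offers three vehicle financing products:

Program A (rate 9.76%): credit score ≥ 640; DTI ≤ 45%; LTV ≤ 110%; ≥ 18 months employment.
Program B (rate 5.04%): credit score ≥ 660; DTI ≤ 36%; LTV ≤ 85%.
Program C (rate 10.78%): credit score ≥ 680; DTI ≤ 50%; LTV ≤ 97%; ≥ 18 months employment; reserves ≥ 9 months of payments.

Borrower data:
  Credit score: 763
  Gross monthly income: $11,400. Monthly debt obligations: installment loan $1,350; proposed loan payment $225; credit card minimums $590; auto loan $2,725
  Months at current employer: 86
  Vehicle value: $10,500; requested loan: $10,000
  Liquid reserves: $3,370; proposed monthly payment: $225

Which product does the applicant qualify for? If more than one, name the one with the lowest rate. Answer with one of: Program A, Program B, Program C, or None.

Program A

Total debts = (1,350 + 225 + 590 + 2,725) = 4,890; DTI = 4,890/11,400 = 42.9%.
LTV = 10,000/10,500 = 95.2%.
Reserves = 3,370/225 = 15.0 months.
Program A: score 763 ≥ 640; DTI 42.9% ≤ 45%; LTV 95.2% ≤ 110%; employment 86 ≥ 18 mo → qualifies.
Program B: score 763 ≥ 660; DTI 42.9% > 36%; LTV 95.2% > 85% → does not qualify.
Program C: score 763 ≥ 680; DTI 42.9% ≤ 50%; LTV 95.2% ≤ 97%; employment 86 ≥ 18 mo; reserves 15.0 ≥ 9 mo → qualifies.
Qualifying: Program A, Program C. Lowest rate is 9.76% → Program A.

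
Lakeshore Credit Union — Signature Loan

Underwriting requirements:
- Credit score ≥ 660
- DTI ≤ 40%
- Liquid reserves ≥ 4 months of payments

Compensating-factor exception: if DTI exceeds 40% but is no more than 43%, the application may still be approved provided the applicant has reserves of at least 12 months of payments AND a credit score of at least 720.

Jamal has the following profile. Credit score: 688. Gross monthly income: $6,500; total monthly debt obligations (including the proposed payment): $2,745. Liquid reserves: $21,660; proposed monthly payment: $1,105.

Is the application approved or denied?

Credit score 688 ≥ 660 (meets base)
DTI = 2,745/6,500 = 42.2% > 40% — standard DTI limit exceeded.
Reserves: 21,660 ÷ 1,105 = 19.6 months (meets 4-month minimum)
42.2% falls in the override range (40%–43%), so the compensating-factor test applies.
Reserves 19.6 ≥ 12 months; credit score 688 < 720.
Override conditions not both satisfied; exception does not apply.

Denied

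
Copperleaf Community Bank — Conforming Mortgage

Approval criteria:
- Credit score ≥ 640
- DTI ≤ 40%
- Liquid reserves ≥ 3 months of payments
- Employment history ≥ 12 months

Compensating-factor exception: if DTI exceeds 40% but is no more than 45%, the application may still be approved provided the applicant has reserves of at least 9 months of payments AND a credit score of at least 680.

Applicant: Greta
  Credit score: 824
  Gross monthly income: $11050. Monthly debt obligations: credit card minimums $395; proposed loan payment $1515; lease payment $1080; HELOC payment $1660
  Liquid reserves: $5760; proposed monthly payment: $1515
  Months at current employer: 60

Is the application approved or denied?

Credit score 824 ≥ 640 (meets base)
Total debts = (395 + 1,515 + 1,080 + 1,660) = 4,650. DTI = 4,650/11,050 = 42.1% > 40% — standard DTI limit exceeded.
Liquid reserves cover 5,760/1,515 = 3.8 months — ≥ 3 required
Employment 60 ≥ 12 months
42.1% falls in the override range (40%–45%), so the compensating-factor test applies.
Reserves 3.8 < 9 months; credit score 824 ≥ 680.
Override conditions not both satisfied; exception does not apply.

Denied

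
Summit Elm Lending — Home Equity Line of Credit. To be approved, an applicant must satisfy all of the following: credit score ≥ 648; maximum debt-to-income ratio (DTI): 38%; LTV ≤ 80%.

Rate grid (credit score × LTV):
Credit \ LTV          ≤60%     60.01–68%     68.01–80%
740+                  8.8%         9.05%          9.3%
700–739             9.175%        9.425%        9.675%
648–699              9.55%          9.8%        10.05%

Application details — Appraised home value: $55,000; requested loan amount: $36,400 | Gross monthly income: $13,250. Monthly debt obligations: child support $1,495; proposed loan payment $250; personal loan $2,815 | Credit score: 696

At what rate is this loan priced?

9.8%

Credit score 696 ≥ 648; Total monthly debts = (1,495 + 250 + 2,815) = 4,560. Debt-to-income = 4,560/13,250 = 34.4% — meets 38% limit
Loan-to-value = 36,400/55,000 = 66.2% — pass (80% max)
Score 696 is in the 648–699 band; LTV 66.2% is in the 60.01–68% band → 9.8%.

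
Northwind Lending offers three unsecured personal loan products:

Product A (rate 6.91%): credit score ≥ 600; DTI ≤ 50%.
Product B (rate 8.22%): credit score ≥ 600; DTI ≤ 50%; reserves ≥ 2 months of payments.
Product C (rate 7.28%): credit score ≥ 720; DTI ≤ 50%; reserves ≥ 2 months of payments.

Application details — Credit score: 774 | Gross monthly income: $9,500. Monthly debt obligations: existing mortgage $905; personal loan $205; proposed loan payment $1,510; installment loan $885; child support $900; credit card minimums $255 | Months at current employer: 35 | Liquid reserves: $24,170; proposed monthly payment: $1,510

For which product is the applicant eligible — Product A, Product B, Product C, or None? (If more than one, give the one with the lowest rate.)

Total debts = (905 + 205 + 1,510 + 885 + 900 + 255) = 4,660; DTI = 4,660/9,500 = 49.1%.
Reserves = 24,170/1,510 = 16.0 months.
Product A: score 774 ≥ 600; DTI 49.1% ≤ 50% → qualifies.
Product B: score 774 ≥ 600; DTI 49.1% ≤ 50%; reserves 16.0 ≥ 2 mo → qualifies.
Product C: score 774 ≥ 720; DTI 49.1% ≤ 50%; reserves 16.0 ≥ 2 mo → qualifies.
Qualifying: Product A, Product B, Product C. Lowest rate is 6.91% → Product A.

Product A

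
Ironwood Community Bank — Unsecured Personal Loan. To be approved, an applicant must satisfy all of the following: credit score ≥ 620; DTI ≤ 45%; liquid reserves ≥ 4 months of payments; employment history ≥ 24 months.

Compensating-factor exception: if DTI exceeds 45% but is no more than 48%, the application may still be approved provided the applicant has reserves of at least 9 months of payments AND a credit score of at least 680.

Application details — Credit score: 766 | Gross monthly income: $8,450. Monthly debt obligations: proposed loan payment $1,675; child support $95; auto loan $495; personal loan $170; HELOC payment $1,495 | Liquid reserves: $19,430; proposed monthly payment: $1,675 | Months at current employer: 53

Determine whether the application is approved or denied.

Approved

Credit score 766 ≥ 620 (meets base)
Total debts = (1,675 + 95 + 495 + 170 + 1,495) = 3,930. DTI = 3,930/8,450 = 46.5% > 45% — standard DTI limit exceeded.
Liquid reserves cover 19,430/1,675 = 11.6 months — ≥ 4 required
Employment 53 ≥ 24 months
DTI 46.5% is within the 45%–48% exception band; checking compensating factors.
Override check — reserves: 11.6 mo (ok); score: 766 (ok).
Both compensating conditions met → exception applies.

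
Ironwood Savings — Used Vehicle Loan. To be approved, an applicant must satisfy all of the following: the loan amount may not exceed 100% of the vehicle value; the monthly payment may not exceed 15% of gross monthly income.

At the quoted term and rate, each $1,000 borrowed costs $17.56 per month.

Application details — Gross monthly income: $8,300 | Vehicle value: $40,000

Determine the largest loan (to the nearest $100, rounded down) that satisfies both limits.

$40,000

Payment cap: 15% × $8,300 = $1,245/month.
At $17.56 per $1,000, that supports 1,245/17.56 × 1,000 ≈ $70,899 → $70,800.
LTV cap: 100% × $40,000 = $40,000 → $40,000.
Binding constraint: loan-to-value.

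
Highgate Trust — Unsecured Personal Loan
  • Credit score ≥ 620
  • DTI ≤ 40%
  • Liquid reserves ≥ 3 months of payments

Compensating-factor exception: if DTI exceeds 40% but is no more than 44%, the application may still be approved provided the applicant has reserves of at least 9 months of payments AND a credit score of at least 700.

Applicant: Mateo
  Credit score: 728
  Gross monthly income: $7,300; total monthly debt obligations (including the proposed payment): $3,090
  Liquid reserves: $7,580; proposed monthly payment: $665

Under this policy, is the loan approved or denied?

Approved

Credit score 728 ≥ 620 (meets base)
DTI = 3,090/7,300 = 42.3% > 40% — standard DTI limit exceeded.
Liquid reserves cover 7,580/665 = 11.4 months — ≥ 3 required
42.3% falls in the override range (40%–44%), so the compensating-factor test applies.
Override check — reserves: 11.4 mo (ok); score: 728 (ok).
Both compensating conditions met → exception applies.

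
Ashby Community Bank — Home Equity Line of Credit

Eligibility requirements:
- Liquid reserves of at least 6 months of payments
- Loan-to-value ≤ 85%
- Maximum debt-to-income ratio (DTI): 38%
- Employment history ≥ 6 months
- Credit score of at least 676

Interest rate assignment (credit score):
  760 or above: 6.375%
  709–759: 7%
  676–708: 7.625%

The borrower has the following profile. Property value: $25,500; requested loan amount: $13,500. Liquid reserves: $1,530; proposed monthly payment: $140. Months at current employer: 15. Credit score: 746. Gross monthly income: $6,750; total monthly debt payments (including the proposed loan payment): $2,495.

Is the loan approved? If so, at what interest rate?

Credit score 746 ≥ 676 (meets minimum)
Employment 15 ≥ 6 months
Debt-to-income = 2,495/6,750 = 37% — meets 38% limit
Loan-to-value = 13,500/25,500 = 52.9% — pass (85% max)
Reserves: 1,530 ÷ 140 = 10.9 months (meets 6-month minimum)
All requirements met. Score 746 falls in the 709–759 tier → 7%.

Approved at 7%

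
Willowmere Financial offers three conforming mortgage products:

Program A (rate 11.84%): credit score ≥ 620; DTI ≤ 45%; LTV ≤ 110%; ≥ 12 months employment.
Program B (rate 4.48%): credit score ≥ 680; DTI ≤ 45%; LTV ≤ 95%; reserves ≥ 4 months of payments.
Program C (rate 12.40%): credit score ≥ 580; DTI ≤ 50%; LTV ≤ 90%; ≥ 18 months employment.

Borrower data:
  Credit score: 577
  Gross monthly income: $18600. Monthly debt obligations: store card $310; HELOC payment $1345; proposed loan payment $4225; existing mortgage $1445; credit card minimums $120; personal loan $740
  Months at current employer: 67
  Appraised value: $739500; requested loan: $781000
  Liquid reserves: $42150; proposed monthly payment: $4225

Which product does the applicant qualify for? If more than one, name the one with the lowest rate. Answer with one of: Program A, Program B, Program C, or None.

None

Total debts = (310 + 1,345 + 4,225 + 1,445 + 120 + 740) = 8,185; DTI = 8,185/18,600 = 44%.
LTV = 781,000/739,500 = 105.6%.
Reserves = 42,150/4,225 = 10.0 months.
Program A: score 577 < 620; DTI 44% ≤ 45%; LTV 105.6% ≤ 110%; employment 67 ≥ 12 mo → does not qualify.
Program B: score 577 < 680; DTI 44% ≤ 45%; LTV 105.6% > 95%; reserves 10.0 ≥ 4 mo → does not qualify.
Program C: score 577 < 580; DTI 44% ≤ 50%; LTV 105.6% > 90%; employment 67 ≥ 18 mo → does not qualify.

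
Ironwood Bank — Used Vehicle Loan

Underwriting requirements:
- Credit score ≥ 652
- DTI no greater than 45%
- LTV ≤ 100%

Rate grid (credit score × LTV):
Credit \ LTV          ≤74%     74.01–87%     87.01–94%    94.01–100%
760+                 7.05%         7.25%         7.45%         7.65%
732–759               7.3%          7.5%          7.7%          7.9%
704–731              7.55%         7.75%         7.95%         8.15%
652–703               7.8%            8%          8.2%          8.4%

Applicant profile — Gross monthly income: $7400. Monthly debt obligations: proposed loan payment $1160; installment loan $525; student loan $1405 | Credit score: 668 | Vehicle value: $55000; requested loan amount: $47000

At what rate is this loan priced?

Credit score 668 ≥ 652; Total monthly debts = (1,160 + 525 + 1,405) = 3,090. DTI = 3,090/7,400 = 41.8% ≤ 45%
LTV = 47,000/55,000 = 85.5% ≤ 100%
Row: 668 falls in 652–703. Column: 85.5% falls in 74.01–87%. Rate = 8%.

8%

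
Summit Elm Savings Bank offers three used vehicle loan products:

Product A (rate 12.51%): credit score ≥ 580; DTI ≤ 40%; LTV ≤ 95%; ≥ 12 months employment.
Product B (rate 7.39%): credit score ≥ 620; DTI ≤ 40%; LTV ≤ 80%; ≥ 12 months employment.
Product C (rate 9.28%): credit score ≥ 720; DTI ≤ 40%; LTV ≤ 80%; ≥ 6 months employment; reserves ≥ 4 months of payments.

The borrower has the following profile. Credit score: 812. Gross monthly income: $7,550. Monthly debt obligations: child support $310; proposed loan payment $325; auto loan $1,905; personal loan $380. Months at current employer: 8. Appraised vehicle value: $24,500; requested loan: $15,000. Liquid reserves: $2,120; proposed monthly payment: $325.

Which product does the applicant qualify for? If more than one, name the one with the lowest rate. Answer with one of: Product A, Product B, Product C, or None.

Product C

Total debts = (310 + 325 + 1,905 + 380) = 2,920; DTI = 2,920/7,550 = 38.7%.
LTV = 15,000/24,500 = 61.2%.
Reserves = 2,120/325 = 6.5 months.
Product A: score 812 ≥ 580; DTI 38.7% ≤ 40%; LTV 61.2% ≤ 95%; employment 8 < 12 mo → does not qualify.
Product B: score 812 ≥ 620; DTI 38.7% ≤ 40%; LTV 61.2% ≤ 80%; employment 8 < 12 mo → does not qualify.
Product C: score 812 ≥ 720; DTI 38.7% ≤ 40%; LTV 61.2% ≤ 80%; employment 8 ≥ 6 mo; reserves 6.5 ≥ 4 mo → qualifies.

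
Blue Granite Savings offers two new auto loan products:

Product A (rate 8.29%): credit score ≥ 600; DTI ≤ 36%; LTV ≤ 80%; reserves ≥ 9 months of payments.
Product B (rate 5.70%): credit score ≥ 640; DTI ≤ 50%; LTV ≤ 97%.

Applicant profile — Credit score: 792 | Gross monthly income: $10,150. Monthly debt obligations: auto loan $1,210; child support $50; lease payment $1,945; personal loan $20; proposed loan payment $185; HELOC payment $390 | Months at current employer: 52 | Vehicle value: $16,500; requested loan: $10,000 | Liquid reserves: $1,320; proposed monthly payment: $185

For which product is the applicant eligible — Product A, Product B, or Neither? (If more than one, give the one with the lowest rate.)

Total debts = (1,210 + 50 + 1,945 + 20 + 185 + 390) = 3,800; DTI = 3,800/10,150 = 37.4%.
LTV = 10,000/16,500 = 60.6%.
Reserves = 1,320/185 = 7.1 months.
Product A: score 792 ≥ 600; DTI 37.4% > 36%; LTV 60.6% ≤ 80%; reserves 7.1 < 9 mo → does not qualify.
Product B: score 792 ≥ 640; DTI 37.4% ≤ 50%; LTV 60.6% ≤ 97% → qualifies.

Product B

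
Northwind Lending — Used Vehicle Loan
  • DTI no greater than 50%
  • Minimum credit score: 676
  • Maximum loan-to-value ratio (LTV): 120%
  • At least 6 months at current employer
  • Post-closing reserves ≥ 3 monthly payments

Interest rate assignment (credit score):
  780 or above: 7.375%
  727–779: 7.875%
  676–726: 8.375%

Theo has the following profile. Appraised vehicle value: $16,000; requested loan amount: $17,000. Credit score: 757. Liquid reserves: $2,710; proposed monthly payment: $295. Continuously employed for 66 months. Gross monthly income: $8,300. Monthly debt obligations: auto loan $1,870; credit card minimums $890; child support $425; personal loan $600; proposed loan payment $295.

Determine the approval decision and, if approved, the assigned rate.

Approved at 7.875%

Credit score 757 ≥ 676 (meets minimum)
Employment 66 ≥ 6 months
LTV: 17,000 ÷ 16,000 = 106.2%, within 120% cap
Total monthly debts = (1,870 + 890 + 425 + 600 + 295) = 4,080. DTI: 4,080 ÷ 8,300 = 49.2%, within the 50% cap
Liquid reserves cover 2,710/295 = 9.2 months — ≥ 3 required
All requirements met. Score 757 falls in the 727–779 tier → 7.875%.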